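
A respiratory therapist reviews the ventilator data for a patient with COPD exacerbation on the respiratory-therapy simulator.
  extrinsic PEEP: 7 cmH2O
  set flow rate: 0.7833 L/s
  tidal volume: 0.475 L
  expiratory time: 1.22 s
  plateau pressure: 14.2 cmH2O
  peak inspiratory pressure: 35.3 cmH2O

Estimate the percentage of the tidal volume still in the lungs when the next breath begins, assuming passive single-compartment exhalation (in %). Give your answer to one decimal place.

R = (PIP − Pplat)/V̇ = (35.3 − 14.2) / 0.7833 = 21.1/0.7833 = 26.937 cmH2O·s/L.
C = Vt/(Pplat − PEEP) = 475.0 / (14.2 − 7) = 475.0/7.2 = 65.972 mL/cmH2O.
τ = R × C = 26.937 × 0.06597 L/cmH2O = 1.777 s.
Fraction remaining at end-expiration = e^(−Te/τ) = e^(−1.22/1.777) = 0.5033 → 50.33%.

50.3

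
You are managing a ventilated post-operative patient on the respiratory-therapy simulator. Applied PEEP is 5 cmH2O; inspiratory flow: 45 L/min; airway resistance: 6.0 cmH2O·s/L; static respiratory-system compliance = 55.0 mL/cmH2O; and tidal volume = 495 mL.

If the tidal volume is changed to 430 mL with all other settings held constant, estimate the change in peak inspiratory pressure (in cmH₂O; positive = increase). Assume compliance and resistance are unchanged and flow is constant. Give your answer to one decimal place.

-1.2

PIP = Vt/C + R·V̇ + PEEP (constant-flow equation of motion).
Only the elastic term changes: ΔPIP = ΔVt / C = (430 − 495) / 55.0 = -1.182 cmH2O.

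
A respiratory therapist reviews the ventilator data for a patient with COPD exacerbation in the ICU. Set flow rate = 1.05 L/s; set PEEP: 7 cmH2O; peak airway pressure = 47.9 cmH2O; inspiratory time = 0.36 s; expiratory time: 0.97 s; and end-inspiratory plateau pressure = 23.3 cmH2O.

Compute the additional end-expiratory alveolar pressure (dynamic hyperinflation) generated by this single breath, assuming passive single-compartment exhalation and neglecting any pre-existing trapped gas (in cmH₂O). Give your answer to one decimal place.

2.7

Vt = flow × Ti = 1.05 L/s × 0.36 s × 1000 mL/L = 378.0 mL.
R = (PIP − Pplat)/V̇ = (47.9 − 23.3) / 1.05 = 24.6/1.05 = 23.429 cmH2O·s/L.
C = Vt/(Pplat − PEEP) = 378.0 / (23.3 − 7) = 378.0/16.3 = 23.19 mL/cmH2O.
τ = R × C = 23.429 × 0.02319 L/cmH2O = 0.5433 s.
Fraction remaining = e^(−Te/τ) = e^(−0.97/0.5433) = 0.1677; trapped volume = 378.0 × 0.1677 = 63.391 mL.
Additional alveolar pressure from trapping ≈ V_trapped / C = 63.391 / 23.19 = 2.734 cmH2O.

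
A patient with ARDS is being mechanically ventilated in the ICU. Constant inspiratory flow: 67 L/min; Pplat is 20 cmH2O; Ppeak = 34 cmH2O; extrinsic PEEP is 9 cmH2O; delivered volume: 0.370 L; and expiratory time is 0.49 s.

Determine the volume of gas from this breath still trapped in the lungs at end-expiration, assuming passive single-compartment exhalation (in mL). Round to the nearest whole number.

Flow: 67 L/min ÷ 60 = 1.1167 L/s.
R = (PIP − Pplat)/V̇ = (34 − 20) / 1.1167 = 14.0/1.1167 = 12.537 cmH2O·s/L.
C = Vt/(Pplat − PEEP) = 370.0 / (20 − 9) = 370.0/11.0 = 33.636 mL/cmH2O.
τ = R × C = 12.537 × 0.03364 L/cmH2O = 0.4217 s.
Fraction remaining = e^(−Te/τ) = e^(−0.49/0.4217) = 0.3129.
Trapped volume = 370.0 × 0.3129 = 115.77 mL.

116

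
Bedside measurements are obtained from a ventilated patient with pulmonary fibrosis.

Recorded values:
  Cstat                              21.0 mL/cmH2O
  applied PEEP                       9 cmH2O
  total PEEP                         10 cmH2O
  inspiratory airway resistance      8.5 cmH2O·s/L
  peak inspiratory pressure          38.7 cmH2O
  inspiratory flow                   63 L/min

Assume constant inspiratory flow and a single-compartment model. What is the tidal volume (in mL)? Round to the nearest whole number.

Flow: 63 L/min ÷ 60 = 1.05 L/s.
Total PEEP = 10 cmH2O (set 9 + intrinsic 1); this is the baseline alveolar pressure.
Equation of motion (constant flow): PIP = Vt/C + R·V̇ + PEEP.
Vt/C = PIP − R·V̇ − PEEP = 38.7 − 8.925 − 10 = 19.775 cmH2O.
Vt = C × 19.775 = 21.0 × 19.775 = 415.28 mL.

415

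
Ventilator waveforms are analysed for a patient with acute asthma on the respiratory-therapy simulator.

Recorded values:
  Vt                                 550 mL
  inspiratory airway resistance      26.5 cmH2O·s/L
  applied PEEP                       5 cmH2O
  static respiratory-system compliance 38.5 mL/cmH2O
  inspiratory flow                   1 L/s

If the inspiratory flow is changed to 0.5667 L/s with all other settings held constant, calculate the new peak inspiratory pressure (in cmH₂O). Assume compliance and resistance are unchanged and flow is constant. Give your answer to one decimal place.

34.3

PIP = Vt/C + R·V̇ + PEEP (constant-flow equation of motion).
Only the resistive term changes: ΔPIP = R × ΔV̇ = 26.5 × (0.5667 − 1) = 26.5 × -0.4333 = -11.482 cmH2O.
Original PIP = 550/38.5 + 26.5×1 + 5 = 45.786 cmH2O; new PIP = 45.786 + (-11.482) = 34.304 cmH2O.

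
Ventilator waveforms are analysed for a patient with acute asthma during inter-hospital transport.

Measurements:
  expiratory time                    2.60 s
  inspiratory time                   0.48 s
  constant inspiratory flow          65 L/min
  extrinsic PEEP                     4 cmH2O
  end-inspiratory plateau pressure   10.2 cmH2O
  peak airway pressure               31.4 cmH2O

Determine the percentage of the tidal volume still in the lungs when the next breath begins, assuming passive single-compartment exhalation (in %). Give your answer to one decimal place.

Flow: 65 L/min ÷ 60 = 1.0833 L/s.
Vt = flow × Ti = 1.0833 L/s × 0.48 s × 1000 mL/L = 519.98 mL.
R = (PIP − Pplat)/V̇ = (31.4 − 10.2) / 1.0833 = 21.2/1.0833 = 19.57 cmH2O·s/L.
C = Vt/(Pplat − PEEP) = 519.98 / (10.2 − 4) = 519.98/6.2 = 83.868 mL/cmH2O.
τ = R × C = 19.57 × 0.08387 L/cmH2O = 1.641 s.
Fraction remaining at end-expiration = e^(−Te/τ) = e^(−2.60/1.641) = 0.2051 → 20.51%.

20.5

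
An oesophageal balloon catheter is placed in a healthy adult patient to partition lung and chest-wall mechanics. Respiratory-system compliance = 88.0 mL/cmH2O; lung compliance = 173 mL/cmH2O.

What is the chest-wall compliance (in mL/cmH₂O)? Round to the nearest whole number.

1/Ccw = 1/Crs − 1/CL.
1/Ccw = 1/88.0 − 1/173 = 0.005583.
Ccw = 179.12 mL/cmH2O.

179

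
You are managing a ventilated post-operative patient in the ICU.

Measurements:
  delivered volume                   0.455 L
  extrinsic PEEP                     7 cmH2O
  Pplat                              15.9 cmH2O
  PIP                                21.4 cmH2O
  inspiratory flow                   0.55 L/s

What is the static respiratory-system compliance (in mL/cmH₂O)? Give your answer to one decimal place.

51.1

Cstat = Vt / (Pplat − PEEP) = 455 / (15.9 − 7) = 455 / 8.9 = 51.124 mL/cmH2O.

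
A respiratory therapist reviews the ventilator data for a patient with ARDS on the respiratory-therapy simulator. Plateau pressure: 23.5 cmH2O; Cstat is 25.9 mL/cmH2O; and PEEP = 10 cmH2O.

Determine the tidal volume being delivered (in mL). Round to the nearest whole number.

350

Vt = Cstat × (Pplat − PEEP) = 25.9 × (23.5 − 10) = 25.9 × 13.5 = 349.65 mL.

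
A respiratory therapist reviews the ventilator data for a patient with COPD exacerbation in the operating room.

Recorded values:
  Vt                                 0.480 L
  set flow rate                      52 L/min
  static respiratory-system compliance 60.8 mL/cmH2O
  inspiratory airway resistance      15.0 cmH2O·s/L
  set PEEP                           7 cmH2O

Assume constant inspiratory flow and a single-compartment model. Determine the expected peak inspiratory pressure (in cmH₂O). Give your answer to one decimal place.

27.9

Flow: 52 L/min ÷ 60 = 0.8667 L/s.
Equation of motion (constant flow): PIP = Vt/C + R·V̇ + PEEP.
PIP = 480/60.8 + 15.0×0.8667 + 7 = 7.895 + 13.001 + 7 = 27.896 cmH2O.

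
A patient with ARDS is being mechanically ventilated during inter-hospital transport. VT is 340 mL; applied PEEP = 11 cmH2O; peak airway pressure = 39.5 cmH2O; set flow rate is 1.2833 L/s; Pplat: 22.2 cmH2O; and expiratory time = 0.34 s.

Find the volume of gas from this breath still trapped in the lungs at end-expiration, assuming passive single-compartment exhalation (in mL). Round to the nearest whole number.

148

R = (PIP − Pplat)/V̇ = (39.5 − 22.2) / 1.2833 = 17.3/1.2833 = 13.481 cmH2O·s/L.
C = Vt/(Pplat − PEEP) = 340.0 / (22.2 − 11) = 340.0/11.2 = 30.357 mL/cmH2O.
τ = R × C = 13.481 × 0.03036 L/cmH2O = 0.4093 s.
Fraction remaining = e^(−Te/τ) = e^(−0.34/0.4093) = 0.4358.
Trapped volume = 340.0 × 0.4358 = 148.17 mL.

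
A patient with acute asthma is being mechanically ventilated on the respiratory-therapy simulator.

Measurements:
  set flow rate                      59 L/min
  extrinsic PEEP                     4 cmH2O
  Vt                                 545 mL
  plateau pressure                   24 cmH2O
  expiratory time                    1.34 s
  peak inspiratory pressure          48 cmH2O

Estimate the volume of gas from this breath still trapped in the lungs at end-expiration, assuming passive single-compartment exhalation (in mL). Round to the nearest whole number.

Flow: 59 L/min ÷ 60 = 0.9833 L/s.
R = (PIP − Pplat)/V̇ = (48 − 24) / 0.9833 = 24.0/0.9833 = 24.408 cmH2O·s/L.
C = Vt/(Pplat − PEEP) = 545.0 / (24 − 4) = 545.0/20.0 = 27.25 mL/cmH2O.
τ = R × C = 24.408 × 0.02725 L/cmH2O = 0.6651 s.
Fraction remaining = e^(−Te/τ) = e^(−1.34/0.6651) = 0.1334.
Trapped volume = 545.0 × 0.1334 = 72.703 mL.

73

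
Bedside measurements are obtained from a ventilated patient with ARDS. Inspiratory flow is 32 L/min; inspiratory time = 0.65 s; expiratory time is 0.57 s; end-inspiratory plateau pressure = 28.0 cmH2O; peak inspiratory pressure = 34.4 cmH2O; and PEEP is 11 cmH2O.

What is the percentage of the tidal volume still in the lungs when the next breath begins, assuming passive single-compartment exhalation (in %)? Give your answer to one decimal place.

9.7

Flow: 32 L/min ÷ 60 = 0.5333 L/s.
Vt = flow × Ti = 0.5333 L/s × 0.65 s × 1000 mL/L = 346.65 mL.
R = (PIP − Pplat)/V̇ = (34.4 − 28.0) / 0.5333 = 6.4/0.5333 = 12.001 cmH2O·s/L.
C = Vt/(Pplat − PEEP) = 346.65 / (28.0 − 11) = 346.65/17.0 = 20.391 mL/cmH2O.
τ = R × C = 12.001 × 0.02039 L/cmH2O = 0.2447 s.
Fraction remaining at end-expiration = e^(−Te/τ) = e^(−0.57/0.2447) = 0.09736 → 9.736%.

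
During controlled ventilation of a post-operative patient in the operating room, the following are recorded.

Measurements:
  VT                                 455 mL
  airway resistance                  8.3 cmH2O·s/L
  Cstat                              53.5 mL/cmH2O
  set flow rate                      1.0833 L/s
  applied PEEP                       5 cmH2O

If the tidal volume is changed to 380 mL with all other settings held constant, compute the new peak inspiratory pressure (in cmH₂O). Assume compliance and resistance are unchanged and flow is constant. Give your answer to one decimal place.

PIP = Vt/C + R·V̇ + PEEP (constant-flow equation of motion).
Only the elastic term changes: ΔPIP = ΔVt / C = (380 − 455) / 53.5 = -1.402 cmH2O.
Original PIP = 455/53.5 + 8.3×1.0833 + 5 = 22.496 cmH2O; new PIP = 22.496 + (-1.402) = 21.094 cmH2O.

21.1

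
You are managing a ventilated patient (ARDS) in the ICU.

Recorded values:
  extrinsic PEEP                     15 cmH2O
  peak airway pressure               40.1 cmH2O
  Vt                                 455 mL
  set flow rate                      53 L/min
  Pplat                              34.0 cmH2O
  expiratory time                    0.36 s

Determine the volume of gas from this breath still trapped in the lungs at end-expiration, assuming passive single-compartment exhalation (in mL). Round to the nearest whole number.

Flow: 53 L/min ÷ 60 = 0.8833 L/s.
R = (PIP − Pplat)/V̇ = (40.1 − 34.0) / 0.8833 = 6.1/0.8833 = 6.906 cmH2O·s/L.
C = Vt/(Pplat − PEEP) = 455.0 / (34.0 − 15) = 455.0/19.0 = 23.947 mL/cmH2O.
τ = R × C = 6.906 × 0.02395 L/cmH2O = 0.1654 s.
Fraction remaining = e^(−Te/τ) = e^(−0.36/0.1654) = 0.1134.
Trapped volume = 455.0 × 0.1134 = 51.597 mL.

52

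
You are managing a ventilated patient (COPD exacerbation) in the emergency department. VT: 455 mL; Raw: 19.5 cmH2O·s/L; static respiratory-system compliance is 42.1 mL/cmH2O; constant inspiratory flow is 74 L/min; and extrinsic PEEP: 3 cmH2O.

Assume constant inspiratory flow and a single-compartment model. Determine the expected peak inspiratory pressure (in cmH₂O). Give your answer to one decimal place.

Flow: 74 L/min ÷ 60 = 1.2333 L/s.
Equation of motion (constant flow): PIP = Vt/C + R·V̇ + PEEP.
PIP = 455/42.1 + 19.5×1.2333 + 3 = 10.808 + 24.049 + 3 = 37.857 cmH2O.

37.9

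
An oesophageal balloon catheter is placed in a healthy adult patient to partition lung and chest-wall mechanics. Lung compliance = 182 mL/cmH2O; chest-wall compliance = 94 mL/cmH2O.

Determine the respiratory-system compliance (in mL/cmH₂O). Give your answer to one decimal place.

62.0

Lung and chest wall are elastances in series: 1/Crs = 1/CL + 1/Ccw.
1/Crs = 1/182 + 1/94 = 0.01613.
Crs = 61.996 mL/cmH2O.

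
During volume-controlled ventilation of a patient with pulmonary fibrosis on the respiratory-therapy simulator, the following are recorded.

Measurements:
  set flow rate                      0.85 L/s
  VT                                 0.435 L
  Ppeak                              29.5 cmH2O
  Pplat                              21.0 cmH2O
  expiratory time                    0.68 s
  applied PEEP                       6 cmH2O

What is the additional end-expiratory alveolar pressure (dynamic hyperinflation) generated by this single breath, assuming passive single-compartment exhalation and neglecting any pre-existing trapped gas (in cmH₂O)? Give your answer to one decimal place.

1.4

R = (PIP − Pplat)/V̇ = (29.5 − 21.0) / 0.85 = 8.5/0.85 = 10.0 cmH2O·s/L.
C = Vt/(Pplat − PEEP) = 435.0 / (21.0 − 6) = 435.0/15.0 = 29.0 mL/cmH2O.
τ = R × C = 10.0 × 0.029 L/cmH2O = 0.29 s.
Fraction remaining = e^(−Te/τ) = e^(−0.68/0.29) = 0.09586; trapped volume = 435.0 × 0.09586 = 41.699 mL.
Additional alveolar pressure from trapping ≈ V_trapped / C = 41.699 / 29.0 = 1.438 cmH2O.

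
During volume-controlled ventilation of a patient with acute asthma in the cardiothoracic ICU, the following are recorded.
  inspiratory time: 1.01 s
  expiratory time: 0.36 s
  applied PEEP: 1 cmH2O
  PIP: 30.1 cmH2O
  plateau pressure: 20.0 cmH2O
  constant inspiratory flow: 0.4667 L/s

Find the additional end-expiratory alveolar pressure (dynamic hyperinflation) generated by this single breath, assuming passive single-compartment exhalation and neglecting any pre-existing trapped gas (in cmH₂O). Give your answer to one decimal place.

9.7

Vt = flow × Ti = 0.4667 L/s × 1.01 s × 1000 mL/L = 471.37 mL.
R = (PIP − Pplat)/V̇ = (30.1 − 20.0) / 0.4667 = 10.1/0.4667 = 21.641 cmH2O·s/L.
C = Vt/(Pplat − PEEP) = 471.37 / (20.0 − 1) = 471.37/19.0 = 24.809 mL/cmH2O.
τ = R × C = 21.641 × 0.02481 L/cmH2O = 0.5369 s.
Fraction remaining = e^(−Te/τ) = e^(−0.36/0.5369) = 0.5114; trapped volume = 471.37 × 0.5114 = 241.06 mL.
Additional alveolar pressure from trapping ≈ V_trapped / C = 241.06 / 24.809 = 9.717 cmH2O.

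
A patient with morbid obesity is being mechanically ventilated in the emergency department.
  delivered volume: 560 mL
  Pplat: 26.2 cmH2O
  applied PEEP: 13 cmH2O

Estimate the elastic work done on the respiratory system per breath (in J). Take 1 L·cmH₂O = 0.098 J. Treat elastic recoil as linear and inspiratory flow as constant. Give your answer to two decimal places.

Elastic work ≈ ½ × (Pplat − PEEP) × Vt = 0.5 × (26.2 − 13) × 0.560 L = 0.5 × 13.2 × 0.560 = 3.696 L·cmH2O.
× 0.098 J/(L·cmH2O) → 0.3622 J.

0.36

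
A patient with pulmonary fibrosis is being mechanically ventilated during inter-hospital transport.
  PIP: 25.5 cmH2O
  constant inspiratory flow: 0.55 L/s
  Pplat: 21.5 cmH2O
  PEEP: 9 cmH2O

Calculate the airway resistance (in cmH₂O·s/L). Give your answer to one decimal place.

Raw = (PIP − Pplat) / flow = (25.5 − 21.5) / 0.55 = 4.0 / 0.55 = 7.273 cmH2O·s/L.

7.3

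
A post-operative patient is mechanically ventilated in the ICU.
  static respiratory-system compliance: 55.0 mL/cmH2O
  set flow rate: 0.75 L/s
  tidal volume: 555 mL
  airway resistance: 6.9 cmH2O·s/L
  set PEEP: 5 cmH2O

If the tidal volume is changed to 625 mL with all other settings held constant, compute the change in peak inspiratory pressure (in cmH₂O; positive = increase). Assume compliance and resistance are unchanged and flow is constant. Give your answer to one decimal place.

PIP = Vt/C + R·V̇ + PEEP (constant-flow equation of motion).
Only the elastic term changes: ΔPIP = ΔVt / C = (625 − 555) / 55.0 = 1.273 cmH2O.

1.3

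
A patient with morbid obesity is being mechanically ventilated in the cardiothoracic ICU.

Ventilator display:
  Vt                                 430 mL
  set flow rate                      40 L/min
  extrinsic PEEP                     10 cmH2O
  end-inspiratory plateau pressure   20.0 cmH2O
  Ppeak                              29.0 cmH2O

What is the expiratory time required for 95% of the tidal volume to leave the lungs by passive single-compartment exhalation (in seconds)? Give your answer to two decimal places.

1.74

Flow: 40 L/min ÷ 60 = 0.6667 L/s.
R = (PIP − Pplat)/V̇ = (29.0 − 20.0) / 0.6667 = 9.0/0.6667 = 13.499 cmH2O·s/L.
C = Vt/(Pplat − PEEP) = 430.0 / (20.0 − 10) = 430.0/10.0 = 43.0 mL/cmH2O.
τ = R × C = 13.499 × 0.043 L/cmH2O = 0.5805 s.
t = −τ·ln(1 − 0.95) = −0.5805·ln(0.05) = 1.739 s.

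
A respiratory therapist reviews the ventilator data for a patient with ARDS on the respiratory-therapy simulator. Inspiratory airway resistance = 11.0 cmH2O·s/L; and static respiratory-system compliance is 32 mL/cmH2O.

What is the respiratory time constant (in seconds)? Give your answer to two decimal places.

0.35

τ = R × C = 11.0 × 32 mL/cmH2O = 11.0 × 0.032 L/cmH2O = 0.352 s.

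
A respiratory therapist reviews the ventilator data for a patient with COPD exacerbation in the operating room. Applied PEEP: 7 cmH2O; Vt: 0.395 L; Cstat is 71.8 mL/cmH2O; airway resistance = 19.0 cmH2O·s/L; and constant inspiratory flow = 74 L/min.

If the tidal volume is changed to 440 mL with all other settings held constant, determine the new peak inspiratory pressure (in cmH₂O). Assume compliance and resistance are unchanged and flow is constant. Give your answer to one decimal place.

Flow: 74 L/min ÷ 60 = 1.2333 L/s.
PIP = Vt/C + R·V̇ + PEEP (constant-flow equation of motion).
Only the elastic term changes: ΔPIP = ΔVt / C = (440 − 395) / 71.8 = 0.6267 cmH2O.
Original PIP = 395/71.8 + 19.0×1.2333 + 7 = 35.934 cmH2O; new PIP = 35.934 + (0.6267) = 36.561 cmH2O.

36.6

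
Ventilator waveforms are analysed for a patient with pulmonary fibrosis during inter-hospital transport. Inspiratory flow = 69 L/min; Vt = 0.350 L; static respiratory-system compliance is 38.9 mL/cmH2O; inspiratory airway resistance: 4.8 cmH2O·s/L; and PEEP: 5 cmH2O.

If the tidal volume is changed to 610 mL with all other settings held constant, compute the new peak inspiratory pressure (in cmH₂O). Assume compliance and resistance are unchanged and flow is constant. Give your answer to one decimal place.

26.2

Flow: 69 L/min ÷ 60 = 1.15 L/s.
PIP = Vt/C + R·V̇ + PEEP (constant-flow equation of motion).
Only the elastic term changes: ΔPIP = ΔVt / C = (610 − 350) / 38.9 = 6.684 cmH2O.
Original PIP = 350/38.9 + 4.8×1.15 + 5 = 19.517 cmH2O; new PIP = 19.517 + (6.684) = 26.201 cmH2O.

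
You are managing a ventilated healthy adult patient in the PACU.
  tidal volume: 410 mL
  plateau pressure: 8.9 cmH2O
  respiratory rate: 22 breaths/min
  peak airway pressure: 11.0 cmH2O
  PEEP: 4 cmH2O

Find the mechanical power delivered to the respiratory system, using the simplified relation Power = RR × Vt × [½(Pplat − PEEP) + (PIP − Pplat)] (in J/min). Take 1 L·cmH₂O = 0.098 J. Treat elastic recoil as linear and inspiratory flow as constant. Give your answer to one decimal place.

4.0

Per-breath work = Vt × [½(Pplat−PEEP) + (PIP−Pplat)] = 0.410 × [0.5×4.9 + 2.1] = 0.410 × 4.55 = 1.866 L·cmH2O.
Power = 22 × 1.866 = 41.052 L·cmH2O/min.
× 0.098 J/(L·cmH2O) → 4.023 J/min.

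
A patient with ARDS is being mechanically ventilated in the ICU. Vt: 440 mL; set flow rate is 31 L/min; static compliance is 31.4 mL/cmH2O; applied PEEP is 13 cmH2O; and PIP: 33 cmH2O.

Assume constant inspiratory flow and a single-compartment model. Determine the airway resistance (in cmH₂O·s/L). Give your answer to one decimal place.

11.6

Flow: 31 L/min ÷ 60 = 0.5167 L/s.
Equation of motion (constant flow): PIP = Vt/C + R·V̇ + PEEP.
R·V̇ = PIP − Vt/C − PEEP = 33 − 440/31.4 − 13 = 33 − 14.013 − 13 = 5.987 cmH2O.
R = 5.987 / 0.5167 = 11.587 cmH2O·s/L.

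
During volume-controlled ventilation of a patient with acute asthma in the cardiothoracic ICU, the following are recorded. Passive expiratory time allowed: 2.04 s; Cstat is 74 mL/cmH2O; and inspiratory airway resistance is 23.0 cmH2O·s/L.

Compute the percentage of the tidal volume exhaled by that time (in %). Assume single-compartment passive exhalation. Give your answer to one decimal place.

69.8

τ = R × C = 23.0 × 74 mL/cmH2O = 23.0 × 0.074 L/cmH2O = 1.702 s.
Passive exhalation: V(t)/V₀ = e^(−t/τ) = e^(−2.04/1.702) = 0.3016.
Fraction exhaled = 1 − 0.3016 = 0.6984 → 69.84%.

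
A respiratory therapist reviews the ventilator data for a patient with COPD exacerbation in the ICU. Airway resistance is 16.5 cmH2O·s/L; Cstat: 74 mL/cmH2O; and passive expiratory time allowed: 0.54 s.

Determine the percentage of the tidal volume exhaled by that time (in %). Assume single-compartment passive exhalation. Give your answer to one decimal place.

τ = R × C = 16.5 × 74 mL/cmH2O = 16.5 × 0.074 L/cmH2O = 1.221 s.
Passive exhalation: V(t)/V₀ = e^(−t/τ) = e^(−0.54/1.221) = 0.6426.
Fraction exhaled = 1 − 0.6426 = 0.3574 → 35.74%.

35.7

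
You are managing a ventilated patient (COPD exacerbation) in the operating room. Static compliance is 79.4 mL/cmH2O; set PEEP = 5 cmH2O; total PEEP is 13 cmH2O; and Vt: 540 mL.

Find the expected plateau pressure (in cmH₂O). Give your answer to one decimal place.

19.8

End-expiratory occlusion gives total PEEP = 13 cmH2O (intrinsic PEEP = 13 − 5 = 8). Use total PEEP for the elastic gradient.
Pplat = PEEPtotal + Vt / Cstat = 13 + 540 / 79.4 = 13 + 6.801 = 19.801 cmH2O.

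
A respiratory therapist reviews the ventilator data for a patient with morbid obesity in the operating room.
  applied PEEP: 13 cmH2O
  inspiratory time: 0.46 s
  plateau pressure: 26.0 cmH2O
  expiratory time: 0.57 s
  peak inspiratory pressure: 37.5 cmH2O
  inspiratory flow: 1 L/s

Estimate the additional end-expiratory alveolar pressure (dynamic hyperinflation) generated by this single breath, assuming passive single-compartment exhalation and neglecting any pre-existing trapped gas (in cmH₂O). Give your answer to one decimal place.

Vt = flow × Ti = 1 L/s × 0.46 s × 1000 mL/L = 460.0 mL.
R = (PIP − Pplat)/V̇ = (37.5 − 26.0) / 1 = 11.5/1 = 11.5 cmH2O·s/L.
C = Vt/(Pplat − PEEP) = 460.0 / (26.0 − 13) = 460.0/13.0 = 35.385 mL/cmH2O.
τ = R × C = 11.5 × 0.03539 L/cmH2O = 0.407 s.
Fraction remaining = e^(−Te/τ) = e^(−0.57/0.407) = 0.2465; trapped volume = 460.0 × 0.2465 = 113.39 mL.
Additional alveolar pressure from trapping ≈ V_trapped / C = 113.39 / 35.385 = 3.204 cmH2O.

3.2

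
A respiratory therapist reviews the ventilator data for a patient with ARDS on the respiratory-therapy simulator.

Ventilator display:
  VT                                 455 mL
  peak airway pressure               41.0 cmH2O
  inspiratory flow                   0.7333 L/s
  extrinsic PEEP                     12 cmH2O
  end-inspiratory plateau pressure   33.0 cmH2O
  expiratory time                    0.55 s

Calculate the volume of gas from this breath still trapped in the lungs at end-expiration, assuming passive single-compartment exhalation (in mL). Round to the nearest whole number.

R = (PIP − Pplat)/V̇ = (41.0 − 33.0) / 0.7333 = 8.0/0.7333 = 10.91 cmH2O·s/L.
C = Vt/(Pplat − PEEP) = 455.0 / (33.0 − 12) = 455.0/21.0 = 21.667 mL/cmH2O.
τ = R × C = 10.91 × 0.02167 L/cmH2O = 0.2364 s.
Fraction remaining = e^(−Te/τ) = e^(−0.55/0.2364) = 0.09763.
Trapped volume = 455.0 × 0.09763 = 44.422 mL.

44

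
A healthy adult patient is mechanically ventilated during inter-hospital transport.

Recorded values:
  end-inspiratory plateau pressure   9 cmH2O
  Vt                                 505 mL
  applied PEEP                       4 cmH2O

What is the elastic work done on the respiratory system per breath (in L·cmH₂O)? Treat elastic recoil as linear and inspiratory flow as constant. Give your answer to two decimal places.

Elastic work ≈ ½ × (Pplat − PEEP) × Vt = 0.5 × (9 − 4) × 0.505 L = 0.5 × 5.0 × 0.505 = 1.263 L·cmH2O.

1.26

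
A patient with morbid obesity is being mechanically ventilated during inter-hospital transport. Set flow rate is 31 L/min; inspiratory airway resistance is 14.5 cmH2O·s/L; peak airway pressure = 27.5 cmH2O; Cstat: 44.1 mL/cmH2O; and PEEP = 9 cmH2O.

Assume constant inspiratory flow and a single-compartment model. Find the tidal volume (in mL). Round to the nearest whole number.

Flow: 31 L/min ÷ 60 = 0.5167 L/s.
Equation of motion (constant flow): PIP = Vt/C + R·V̇ + PEEP.
Vt/C = PIP − R·V̇ − PEEP = 27.5 − 7.492 − 9 = 11.008 cmH2O.
Vt = C × 11.008 = 44.1 × 11.008 = 485.45 mL.

485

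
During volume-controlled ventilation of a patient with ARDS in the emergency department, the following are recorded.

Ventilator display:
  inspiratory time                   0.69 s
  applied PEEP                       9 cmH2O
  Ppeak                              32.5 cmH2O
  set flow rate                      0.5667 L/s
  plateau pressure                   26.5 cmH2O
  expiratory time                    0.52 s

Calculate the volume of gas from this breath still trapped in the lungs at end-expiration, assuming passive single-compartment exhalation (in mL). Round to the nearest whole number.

Vt = flow × Ti = 0.5667 L/s × 0.69 s × 1000 mL/L = 391.02 mL.
R = (PIP − Pplat)/V̇ = (32.5 − 26.5) / 0.5667 = 6.0/0.5667 = 10.588 cmH2O·s/L.
C = Vt/(Pplat − PEEP) = 391.02 / (26.5 − 9) = 391.02/17.5 = 22.344 mL/cmH2O.
τ = R × C = 10.588 × 0.02234 L/cmH2O = 0.2365 s.
Fraction remaining = e^(−Te/τ) = e^(−0.52/0.2365) = 0.1109.
Trapped volume = 391.02 × 0.1109 = 43.364 mL.

43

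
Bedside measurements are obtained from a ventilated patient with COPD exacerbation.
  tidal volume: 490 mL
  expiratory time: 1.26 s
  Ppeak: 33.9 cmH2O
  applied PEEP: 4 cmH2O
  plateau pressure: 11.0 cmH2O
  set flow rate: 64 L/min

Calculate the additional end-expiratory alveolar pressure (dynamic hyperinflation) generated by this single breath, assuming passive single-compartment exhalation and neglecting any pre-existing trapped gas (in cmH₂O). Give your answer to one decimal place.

Flow: 64 L/min ÷ 60 = 1.0667 L/s.
R = (PIP − Pplat)/V̇ = (33.9 − 11.0) / 1.0667 = 22.9/1.0667 = 21.468 cmH2O·s/L.
C = Vt/(Pplat − PEEP) = 490.0 / (11.0 − 4) = 490.0/7.0 = 70.0 mL/cmH2O.
τ = R × C = 21.468 × 0.07 L/cmH2O = 1.503 s.
Fraction remaining = e^(−Te/τ) = e^(−1.26/1.503) = 0.4324; trapped volume = 490.0 × 0.4324 = 211.88 mL.
Additional alveolar pressure from trapping ≈ V_trapped / C = 211.88 / 70.0 = 3.027 cmH2O.

3.0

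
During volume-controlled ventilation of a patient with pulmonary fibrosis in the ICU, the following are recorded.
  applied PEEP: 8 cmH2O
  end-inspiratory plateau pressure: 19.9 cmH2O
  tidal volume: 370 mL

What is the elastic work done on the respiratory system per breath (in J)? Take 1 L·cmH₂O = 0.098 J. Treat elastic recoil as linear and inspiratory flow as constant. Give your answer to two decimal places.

0.22

Elastic work ≈ ½ × (Pplat − PEEP) × Vt = 0.5 × (19.9 − 8) × 0.370 L = 0.5 × 11.9 × 0.370 = 2.202 L·cmH2O.
× 0.098 J/(L·cmH2O) → 0.2158 J.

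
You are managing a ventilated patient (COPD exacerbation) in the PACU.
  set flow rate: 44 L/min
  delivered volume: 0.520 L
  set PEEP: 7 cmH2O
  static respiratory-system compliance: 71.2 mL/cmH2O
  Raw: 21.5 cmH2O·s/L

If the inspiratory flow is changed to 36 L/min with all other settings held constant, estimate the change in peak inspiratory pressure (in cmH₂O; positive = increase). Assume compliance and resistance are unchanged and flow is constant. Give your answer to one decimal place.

-2.9

Flow: 44 L/min ÷ 60 = 0.7333 L/s.
New flow: 36 L/min ÷ 60 = 0.6 L/s.
PIP = Vt/C + R·V̇ + PEEP (constant-flow equation of motion).
Only the resistive term changes: ΔPIP = R × ΔV̇ = 21.5 × (0.6 − 0.7333) = 21.5 × -0.1333 = -2.866 cmH2O.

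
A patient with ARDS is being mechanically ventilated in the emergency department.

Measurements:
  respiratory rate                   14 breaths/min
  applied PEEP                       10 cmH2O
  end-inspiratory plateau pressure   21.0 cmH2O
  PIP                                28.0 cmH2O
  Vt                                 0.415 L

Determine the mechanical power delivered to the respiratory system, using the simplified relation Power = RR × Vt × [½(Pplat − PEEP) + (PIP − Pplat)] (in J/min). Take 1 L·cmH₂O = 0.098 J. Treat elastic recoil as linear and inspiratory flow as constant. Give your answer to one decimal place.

7.1

Per-breath work = Vt × [½(Pplat−PEEP) + (PIP−Pplat)] = 0.415 × [0.5×11.0 + 7.0] = 0.415 × 12.5 = 5.188 L·cmH2O.
Power = 14 × 5.188 = 72.632 L·cmH2O/min.
× 0.098 J/(L·cmH2O) → 7.118 J/min.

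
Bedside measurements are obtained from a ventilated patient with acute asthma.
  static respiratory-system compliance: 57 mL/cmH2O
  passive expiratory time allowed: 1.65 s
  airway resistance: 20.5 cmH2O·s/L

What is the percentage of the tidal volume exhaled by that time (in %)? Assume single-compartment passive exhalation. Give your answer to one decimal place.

τ = R × C = 20.5 × 57 mL/cmH2O = 20.5 × 0.057 L/cmH2O = 1.169 s.
Passive exhalation: V(t)/V₀ = e^(−t/τ) = e^(−1.65/1.169) = 0.2438.
Fraction exhaled = 1 − 0.2438 = 0.7562 → 75.62%.

75.6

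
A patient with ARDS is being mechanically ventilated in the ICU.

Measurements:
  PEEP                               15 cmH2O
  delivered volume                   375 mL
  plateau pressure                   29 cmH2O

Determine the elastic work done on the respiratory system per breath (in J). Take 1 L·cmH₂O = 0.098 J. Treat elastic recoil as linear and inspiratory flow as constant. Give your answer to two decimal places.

Elastic work ≈ ½ × (Pplat − PEEP) × Vt = 0.5 × (29 − 15) × 0.375 L = 0.5 × 14.0 × 0.375 = 2.625 L·cmH2O.
× 0.098 J/(L·cmH2O) → 0.2573 J.

0.26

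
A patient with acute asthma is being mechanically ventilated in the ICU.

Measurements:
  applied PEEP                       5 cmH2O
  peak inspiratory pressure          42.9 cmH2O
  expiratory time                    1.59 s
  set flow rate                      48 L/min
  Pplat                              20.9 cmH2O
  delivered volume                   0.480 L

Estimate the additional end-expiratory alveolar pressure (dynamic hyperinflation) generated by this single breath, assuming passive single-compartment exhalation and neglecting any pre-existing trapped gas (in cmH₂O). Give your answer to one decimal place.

2.3

Flow: 48 L/min ÷ 60 = 0.8 L/s.
R = (PIP − Pplat)/V̇ = (42.9 − 20.9) / 0.8 = 22.0/0.8 = 27.5 cmH2O·s/L.
C = Vt/(Pplat − PEEP) = 480.0 / (20.9 − 5) = 480.0/15.9 = 30.189 mL/cmH2O.
τ = R × C = 27.5 × 0.03019 L/cmH2O = 0.8302 s.
Fraction remaining = e^(−Te/τ) = e^(−1.59/0.8302) = 0.1473; trapped volume = 480.0 × 0.1473 = 70.704 mL.
Additional alveolar pressure from trapping ≈ V_trapped / C = 70.704 / 30.189 = 2.342 cmH2O.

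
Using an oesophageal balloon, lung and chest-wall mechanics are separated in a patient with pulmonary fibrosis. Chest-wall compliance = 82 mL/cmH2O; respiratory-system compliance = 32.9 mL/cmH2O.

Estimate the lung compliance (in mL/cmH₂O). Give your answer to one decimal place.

54.9

1/CL = 1/Crs − 1/Ccw.
1/CL = 1/32.9 − 1/82 = 0.0182.
CL = 54.945 mL/cmH2O.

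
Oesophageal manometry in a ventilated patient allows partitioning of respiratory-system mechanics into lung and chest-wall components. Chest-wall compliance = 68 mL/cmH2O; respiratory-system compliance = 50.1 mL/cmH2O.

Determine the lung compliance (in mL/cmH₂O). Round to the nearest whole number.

190

1/CL = 1/Crs − 1/Ccw.
1/CL = 1/50.1 − 1/68 = 0.005254.
CL = 190.33 mL/cmH2O.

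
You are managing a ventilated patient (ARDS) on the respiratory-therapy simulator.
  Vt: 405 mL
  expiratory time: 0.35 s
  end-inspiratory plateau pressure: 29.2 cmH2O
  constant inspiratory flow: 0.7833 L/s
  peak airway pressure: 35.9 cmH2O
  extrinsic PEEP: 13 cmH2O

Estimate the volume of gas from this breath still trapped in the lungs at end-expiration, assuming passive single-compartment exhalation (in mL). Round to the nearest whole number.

R = (PIP − Pplat)/V̇ = (35.9 − 29.2) / 0.7833 = 6.7/0.7833 = 8.554 cmH2O·s/L.
C = Vt/(Pplat − PEEP) = 405.0 / (29.2 − 13) = 405.0/16.2 = 25.0 mL/cmH2O.
τ = R × C = 8.554 × 0.025 L/cmH2O = 0.2139 s.
Fraction remaining = e^(−Te/τ) = e^(−0.35/0.2139) = 0.1947.
Trapped volume = 405.0 × 0.1947 = 78.854 mL.

79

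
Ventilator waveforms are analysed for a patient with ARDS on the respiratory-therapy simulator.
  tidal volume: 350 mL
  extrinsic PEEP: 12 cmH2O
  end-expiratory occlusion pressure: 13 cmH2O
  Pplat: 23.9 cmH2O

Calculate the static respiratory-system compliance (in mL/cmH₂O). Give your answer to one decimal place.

32.1

End-expiratory occlusion gives total PEEP = 13 cmH2O (intrinsic PEEP = 13 − 12 = 1). Use total PEEP for the elastic gradient.
Cstat = Vt / (Pplat − PEEPtotal) = 350 / (23.9 − 13) = 350 / 10.9 = 32.11 mL/cmH2O.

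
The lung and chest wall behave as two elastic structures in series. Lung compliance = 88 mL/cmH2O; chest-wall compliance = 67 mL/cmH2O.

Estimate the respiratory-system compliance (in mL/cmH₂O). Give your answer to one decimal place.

Lung and chest wall are elastances in series: 1/Crs = 1/CL + 1/Ccw.
1/Crs = 1/88 + 1/67 = 0.02629.
Crs = 38.037 mL/cmH2O.

38.0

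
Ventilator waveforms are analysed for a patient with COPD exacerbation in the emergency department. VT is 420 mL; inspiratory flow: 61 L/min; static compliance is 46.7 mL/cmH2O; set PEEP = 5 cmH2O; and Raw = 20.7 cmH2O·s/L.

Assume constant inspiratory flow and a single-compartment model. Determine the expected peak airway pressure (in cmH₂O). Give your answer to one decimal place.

Flow: 61 L/min ÷ 60 = 1.0167 L/s.
Equation of motion (constant flow): PIP = Vt/C + R·V̇ + PEEP.
PIP = 420/46.7 + 20.7×1.0167 + 5 = 8.994 + 21.046 + 5 = 35.04 cmH2O.

35.0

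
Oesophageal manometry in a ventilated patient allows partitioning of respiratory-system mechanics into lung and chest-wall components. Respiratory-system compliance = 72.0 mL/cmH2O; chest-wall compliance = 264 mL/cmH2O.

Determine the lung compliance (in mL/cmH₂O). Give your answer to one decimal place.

1/CL = 1/Crs − 1/Ccw.
1/CL = 1/72.0 − 1/264 = 0.0101.
CL = 99.01 mL/cmH2O.

99.0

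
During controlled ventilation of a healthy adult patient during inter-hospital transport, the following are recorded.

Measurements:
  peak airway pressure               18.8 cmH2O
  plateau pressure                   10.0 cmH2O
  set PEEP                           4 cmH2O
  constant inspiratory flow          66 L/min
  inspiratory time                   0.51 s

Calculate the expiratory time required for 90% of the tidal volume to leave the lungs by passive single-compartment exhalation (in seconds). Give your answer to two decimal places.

Flow: 66 L/min ÷ 60 = 1.1 L/s.
Vt = flow × Ti = 1.1 L/s × 0.51 s × 1000 mL/L = 561.0 mL.
R = (PIP − Pplat)/V̇ = (18.8 − 10.0) / 1.1 = 8.8/1.1 = 8.0 cmH2O·s/L.
C = Vt/(Pplat − PEEP) = 561.0 / (10.0 − 4) = 561.0/6.0 = 93.5 mL/cmH2O.
τ = R × C = 8.0 × 0.0935 L/cmH2O = 0.748 s.
t = −τ·ln(1 − 0.90) = −0.748·ln(0.1) = 1.722 s.

1.72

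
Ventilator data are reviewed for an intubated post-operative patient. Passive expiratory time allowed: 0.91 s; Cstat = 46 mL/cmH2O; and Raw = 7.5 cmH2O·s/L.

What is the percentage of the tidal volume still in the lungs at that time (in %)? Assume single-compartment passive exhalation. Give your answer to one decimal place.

τ = R × C = 7.5 × 46 mL/cmH2O = 7.5 × 0.046 L/cmH2O = 0.345 s.
Passive exhalation: V(t)/V₀ = e^(−t/τ) = e^(−0.91/0.345) = 0.07153.
Fraction remaining = 0.07153 → 7.153%.

7.2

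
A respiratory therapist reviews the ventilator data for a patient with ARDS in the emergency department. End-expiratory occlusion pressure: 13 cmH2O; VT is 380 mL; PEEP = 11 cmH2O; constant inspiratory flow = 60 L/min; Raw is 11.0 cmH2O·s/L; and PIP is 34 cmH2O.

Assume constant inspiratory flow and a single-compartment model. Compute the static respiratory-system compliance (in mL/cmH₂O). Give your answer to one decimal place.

Flow: 60 L/min ÷ 60 = 1 L/s.
Total PEEP = 13 cmH2O (set 11 + intrinsic 2); this is the baseline alveolar pressure.
Equation of motion (constant flow): PIP = Vt/C + R·V̇ + PEEP.
Vt/C = PIP − R·V̇ − PEEP = 34 − 11.0×1 − 13 = 34 − 11.0 − 13 = 10.0 cmH2O.
C = Vt / 10.0 = 380 / 10.0 = 38.0 mL/cmH2O.

38.0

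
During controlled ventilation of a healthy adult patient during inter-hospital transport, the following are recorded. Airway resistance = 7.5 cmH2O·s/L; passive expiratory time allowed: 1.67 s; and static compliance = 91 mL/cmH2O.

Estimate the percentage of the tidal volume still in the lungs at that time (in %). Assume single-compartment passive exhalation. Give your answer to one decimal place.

τ = R × C = 7.5 × 91 mL/cmH2O = 7.5 × 0.091 L/cmH2O = 0.6825 s.
Passive exhalation: V(t)/V₀ = e^(−t/τ) = e^(−1.67/0.6825) = 0.08656.
Fraction remaining = 0.08656 → 8.656%.

8.7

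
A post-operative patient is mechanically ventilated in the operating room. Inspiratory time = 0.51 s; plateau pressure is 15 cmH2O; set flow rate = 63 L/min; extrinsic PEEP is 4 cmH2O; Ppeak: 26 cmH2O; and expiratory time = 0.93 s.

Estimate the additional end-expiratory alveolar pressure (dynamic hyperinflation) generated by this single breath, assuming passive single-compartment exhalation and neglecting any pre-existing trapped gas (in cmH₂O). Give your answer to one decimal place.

Flow: 63 L/min ÷ 60 = 1.05 L/s.
Vt = flow × Ti = 1.05 L/s × 0.51 s × 1000 mL/L = 535.5 mL.
R = (PIP − Pplat)/V̇ = (26 − 15) / 1.05 = 11.0/1.05 = 10.476 cmH2O·s/L.
C = Vt/(Pplat − PEEP) = 535.5 / (15 − 4) = 535.5/11.0 = 48.682 mL/cmH2O.
τ = R × C = 10.476 × 0.04868 L/cmH2O = 0.51 s.
Fraction remaining = e^(−Te/τ) = e^(−0.93/0.51) = 0.1615; trapped volume = 535.5 × 0.1615 = 86.483 mL.
Additional alveolar pressure from trapping ≈ V_trapped / C = 86.483 / 48.682 = 1.776 cmH2O.

1.8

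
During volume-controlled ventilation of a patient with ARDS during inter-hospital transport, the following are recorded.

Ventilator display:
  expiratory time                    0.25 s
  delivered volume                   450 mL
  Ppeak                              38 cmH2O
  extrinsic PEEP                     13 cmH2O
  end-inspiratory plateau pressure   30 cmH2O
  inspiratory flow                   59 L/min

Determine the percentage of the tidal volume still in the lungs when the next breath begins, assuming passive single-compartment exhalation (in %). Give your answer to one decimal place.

Flow: 59 L/min ÷ 60 = 0.9833 L/s.
R = (PIP − Pplat)/V̇ = (38 − 30) / 0.9833 = 8.0/0.9833 = 8.136 cmH2O·s/L.
C = Vt/(Pplat − PEEP) = 450.0 / (30 − 13) = 450.0/17.0 = 26.471 mL/cmH2O.
τ = R × C = 8.136 × 0.02647 L/cmH2O = 0.2154 s.
Fraction remaining at end-expiration = e^(−Te/τ) = e^(−0.25/0.2154) = 0.3133 → 31.33%.

31.3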